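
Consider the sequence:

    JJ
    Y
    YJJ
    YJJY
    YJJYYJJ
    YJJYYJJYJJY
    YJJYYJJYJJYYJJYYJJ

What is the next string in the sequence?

This is a Fibonacci-style word recurrence s(k) = s(k−1)·s(k−2): e.g. Y·JJ = YJJ.
Continuing: YJJYYJJYJJYYJJYYJJ · YJJYYJJYJJY gives term 8.

YJJYYJJYJJYYJJYYJJYJJYYJJYJJY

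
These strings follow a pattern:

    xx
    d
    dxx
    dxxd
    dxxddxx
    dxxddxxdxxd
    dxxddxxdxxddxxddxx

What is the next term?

dxxddxxdxxddxxddxxdxxddxxdxxd

Each term (from the third on) is the previous term followed by the one before it: term 3 = d·xx = dxx.
The next term joins dxxddxxdxxddxxddxx and dxxddxxdxxd.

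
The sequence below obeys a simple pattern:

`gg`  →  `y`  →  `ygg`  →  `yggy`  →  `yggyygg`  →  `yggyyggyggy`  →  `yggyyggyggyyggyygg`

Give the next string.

yggyyggyggyyggyyggyggyyggyggy

From term 3 onward, concatenate the last term with the second-to-last: y·gg = ygg, ygg·y = yggy, …
So term 8 is yggyyggyggyyggyygg·yggyyggyggy.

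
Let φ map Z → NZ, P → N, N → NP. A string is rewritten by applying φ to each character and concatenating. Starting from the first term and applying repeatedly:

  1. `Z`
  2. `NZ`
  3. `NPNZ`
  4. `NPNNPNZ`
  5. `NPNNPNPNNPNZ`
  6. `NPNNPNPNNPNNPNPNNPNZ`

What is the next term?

NPNNPNPNNPNNPNPNNPNPNNPNNPNPNNPNZ

φ(NPNNPNPNNPNNPNPNNPNZ) expands symbol-by-symbol to NP N NP NP N NP N NP NP N NP NP N NP N NP NP N NP NZ; joining the 20 pieces gives the next term.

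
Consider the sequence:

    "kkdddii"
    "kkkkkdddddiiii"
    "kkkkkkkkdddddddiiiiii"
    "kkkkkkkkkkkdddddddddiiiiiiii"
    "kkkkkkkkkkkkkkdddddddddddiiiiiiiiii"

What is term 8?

kkkkkkkkkkkkkkkkkkkkkkkdddddddddddddddddiiiiiiiiiiiiiiii

Term n consists of 3n-1 k's, followed by 2n+1 d's, followed by 2n i's (n = 1, 2, …).
Setting n = 8 gives 23, 17, 16 characters in each block.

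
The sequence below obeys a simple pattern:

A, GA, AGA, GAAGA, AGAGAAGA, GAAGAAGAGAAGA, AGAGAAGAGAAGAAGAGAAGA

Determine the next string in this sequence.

GAAGAAGAGAAGAAGAGAAGAGAAGAAGAGAAGA

This is a Fibonacci-style word recurrence s(k) = s(k−2)·s(k−1): e.g. A·GA = AGA.
So term 8 is GAAGAAGAGAAGA·AGAGAAGAGAAGAAGAGAAGA.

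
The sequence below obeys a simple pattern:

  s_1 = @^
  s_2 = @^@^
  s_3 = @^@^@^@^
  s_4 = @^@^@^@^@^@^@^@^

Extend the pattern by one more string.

@^@^@^@^@^@^@^@^@^@^@^@^@^@^@^@^

Every step duplicates the string.
One more doubling of @^@^@^@^@^@^@^@^ gives the answer.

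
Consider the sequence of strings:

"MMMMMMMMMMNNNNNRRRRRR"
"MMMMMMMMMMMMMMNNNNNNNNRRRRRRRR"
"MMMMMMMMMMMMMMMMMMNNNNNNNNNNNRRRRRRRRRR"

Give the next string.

The n-th term is 4n+2 M's then 3n-1 N's then 2n+2 R's, where the shown terms are n = 2, 3, 4.
At n = 5 the blocks have lengths 22, 14, 12.

MMMMMMMMMMMMMMMMMMMMMMNNNNNNNNNNNNNNRRRRRRRRRRRR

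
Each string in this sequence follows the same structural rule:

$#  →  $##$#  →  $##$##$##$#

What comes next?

Each string is two copies of the previous one joined by '#'.
Doubling $##$##$##$# with '#' between the halves:

$##$##$##$##$##$##$##$#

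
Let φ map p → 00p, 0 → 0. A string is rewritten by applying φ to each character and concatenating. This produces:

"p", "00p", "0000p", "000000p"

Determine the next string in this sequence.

00000000p

Apply φ to 000000p symbol by symbol: 0→0, 0→0, 0→0, 0→0, 0→0, 0→0, p→00p; joined: 0 0 0 0 0 0 00p.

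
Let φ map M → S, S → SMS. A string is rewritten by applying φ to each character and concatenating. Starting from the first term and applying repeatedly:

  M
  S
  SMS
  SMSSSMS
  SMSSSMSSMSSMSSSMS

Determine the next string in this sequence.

Rewriting the 17 symbols of SMSSSMSSMSSMSSSMS one by one yields SMS S SMS SMS SMS S SMS SMS S SMS SMS S SMS SMS SMS S SMS; concatenated:

SMSSSMSSMSSMSSSMSSMSSSMSSMSSSMSSMSSMSSSMS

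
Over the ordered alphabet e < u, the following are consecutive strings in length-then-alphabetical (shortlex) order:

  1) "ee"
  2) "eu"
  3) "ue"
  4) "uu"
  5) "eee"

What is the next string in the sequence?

eeu

Treat eee as a base-2 numeral over the given alphabet and add one, carrying through any trailing u's.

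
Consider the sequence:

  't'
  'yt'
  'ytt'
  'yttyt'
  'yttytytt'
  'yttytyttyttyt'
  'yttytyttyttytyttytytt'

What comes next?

This is a Fibonacci-style word recurrence s(k) = s(k−1)·s(k−2): e.g. yt·t = ytt.
Continuing: yttytyttyttytyttytytt · yttytyttyttyt gives term 8.

yttytyttyttytyttytyttyttytyttyttyt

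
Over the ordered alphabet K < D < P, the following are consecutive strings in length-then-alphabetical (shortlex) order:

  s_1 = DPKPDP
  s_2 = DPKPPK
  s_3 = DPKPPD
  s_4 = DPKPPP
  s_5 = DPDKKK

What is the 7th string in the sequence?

DPDKKP

Stepping forward 2 times from DPDKKK: DPDKKK → DPDKKD, then the target.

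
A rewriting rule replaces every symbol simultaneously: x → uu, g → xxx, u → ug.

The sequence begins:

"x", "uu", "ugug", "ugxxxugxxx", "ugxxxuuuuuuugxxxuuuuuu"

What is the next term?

Rewriting the 22 symbols of ugxxxuuuuuuugxxxuuuuuu one by one yields ug xxx uu uu uu ug ug ug ug ug ug ug xxx uu uu uu ug ug ug ug ug ug; concatenated:

ugxxxuuuuuuugugugugugugugxxxuuuuuuugugugugugug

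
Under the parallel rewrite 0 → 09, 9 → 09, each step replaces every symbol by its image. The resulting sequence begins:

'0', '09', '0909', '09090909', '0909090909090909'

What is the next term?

09090909090909090909090909090909

Replace each of the 16 characters of 0909090909090909 in place — 09 09 09 09 09 09 09 09 09 09 09 09 09 09 09 09 — and concatenate.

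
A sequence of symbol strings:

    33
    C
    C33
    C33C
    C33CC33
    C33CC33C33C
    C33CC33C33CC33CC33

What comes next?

C33CC33C33CC33CC33C33CC33C33C

Each term (from the third on) is the previous term followed by the one before it: term 3 = C·33 = C33.
So term 8 is C33CC33C33CC33CC33·C33CC33C33C.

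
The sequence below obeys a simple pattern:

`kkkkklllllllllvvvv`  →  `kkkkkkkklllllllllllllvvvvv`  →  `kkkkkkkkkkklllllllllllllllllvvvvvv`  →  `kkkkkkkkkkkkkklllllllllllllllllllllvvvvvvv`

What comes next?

kkkkkkkkkkkkkkkkklllllllllllllllllllllllllvvvvvvvv

Reading off run lengths: k runs 5, 8, 11, 14; l runs 9, 13, 17, 21; v runs 4, 5, 6, 7 — each is linear in n, where the shown terms are n = 2, 3, 4, 5.
Setting n = 6 gives 17, 25, 8 characters in each block.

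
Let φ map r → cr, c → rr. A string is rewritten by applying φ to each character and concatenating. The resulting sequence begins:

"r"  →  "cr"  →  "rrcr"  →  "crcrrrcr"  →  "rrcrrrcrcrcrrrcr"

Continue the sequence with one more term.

Rewriting the 16 symbols of rrcrrrcrcrcrrrcr one by one yields cr cr rr cr cr cr rr cr rr cr rr cr cr cr rr cr; concatenated:

crcrrrcrcrcrrrcrrrcrrrcrcrcrrrcr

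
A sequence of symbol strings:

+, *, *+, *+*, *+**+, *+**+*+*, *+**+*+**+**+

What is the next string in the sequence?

*+**+*+**+**+*+**+*+*

From term 3 onward, concatenate the last term with the second-to-last: *·+ = *+, *+·* = *+*, …
So term 8 is *+**+*+**+**+·*+**+*+*.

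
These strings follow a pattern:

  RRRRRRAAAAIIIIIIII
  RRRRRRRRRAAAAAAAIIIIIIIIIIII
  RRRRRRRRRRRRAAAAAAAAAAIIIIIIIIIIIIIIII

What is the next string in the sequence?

RRRRRRRRRRRRRRRAAAAAAAAAAAAAIIIIIIIIIIIIIIIIIIII

Reading off run lengths: R runs 6, 9, 12; A runs 4, 7, 10; I runs 8, 12, 16 — each is linear in n, where the shown terms are n = 2, 3, 4.
At n = 5 the blocks have lengths 15, 13, 20.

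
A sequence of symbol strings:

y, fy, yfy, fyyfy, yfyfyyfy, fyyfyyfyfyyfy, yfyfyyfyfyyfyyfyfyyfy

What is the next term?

Each term (from the third on) is the two preceding terms concatenated in order: term 3 = y·fy = yfy.
Continuing: fyyfyyfyfyyfy · yfyfyyfyfyyfyyfyfyyfy gives term 8.

fyyfyyfyfyyfyyfyfyyfyfyyfyyfyfyyfy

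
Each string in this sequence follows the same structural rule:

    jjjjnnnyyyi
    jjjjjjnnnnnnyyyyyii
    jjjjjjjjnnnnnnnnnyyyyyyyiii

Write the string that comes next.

Each string has the form j^{2n+2} n^{3n} y^{2n+1} i^{n} (n = 1, 2, …).
Setting n = 4 gives 10, 12, 9, 4 characters in each block.

jjjjjjjjjjnnnnnnnnnnnnyyyyyyyyyiiii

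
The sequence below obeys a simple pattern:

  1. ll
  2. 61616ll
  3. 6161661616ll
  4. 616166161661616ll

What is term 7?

616166161661616616166161661616ll

The strings grow by a fixed prefix 61616 each time.
From 616166161661616ll, 3 further steps: 616166161661616ll → 61616616166161661616ll → 6161661616616166161661616ll → (answer).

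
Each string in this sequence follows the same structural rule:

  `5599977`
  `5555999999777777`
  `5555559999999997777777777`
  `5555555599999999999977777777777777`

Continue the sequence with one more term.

5555555555999999999999999777777777777777777

Each string has the form 5^{2n} 9^{3n} 7^{4n-2} (n = 1, 2, …).
For the next term, n = 5, so the run lengths are 10, 15, 18.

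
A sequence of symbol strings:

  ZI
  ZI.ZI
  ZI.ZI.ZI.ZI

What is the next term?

Each string is two copies of the previous one joined by '.'.
So the next term is two copies of ZI.ZI.ZI.ZI with '.' between the halves.

ZI.ZI.ZI.ZI.ZI.ZI.ZI.ZI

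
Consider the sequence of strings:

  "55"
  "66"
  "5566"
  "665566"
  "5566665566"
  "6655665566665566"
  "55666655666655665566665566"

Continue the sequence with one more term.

665566556666556655666655666655665566665566

Each term (from the third on) is the two preceding terms concatenated in order: term 3 = 55·66 = 5566.
So term 8 is 6655665566665566·55666655666655665566665566.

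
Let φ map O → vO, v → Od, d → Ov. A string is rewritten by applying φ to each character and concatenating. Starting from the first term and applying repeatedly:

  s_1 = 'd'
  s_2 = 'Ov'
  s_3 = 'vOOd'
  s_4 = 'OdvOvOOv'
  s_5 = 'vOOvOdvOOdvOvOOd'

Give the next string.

φ(vOOvOdvOOdvOvOOd) expands symbol-by-symbol to Od vO vO Od vO Ov Od vO vO Ov Od vO Od vO vO Ov; joining the 16 pieces gives the next term.

OdvOvOOdvOOvOdvOvOOvOdvOOdvOvOOv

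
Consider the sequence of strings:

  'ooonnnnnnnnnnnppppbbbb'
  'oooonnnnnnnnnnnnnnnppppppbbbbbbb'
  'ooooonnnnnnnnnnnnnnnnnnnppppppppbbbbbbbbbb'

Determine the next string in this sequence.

oooooonnnnnnnnnnnnnnnnnnnnnnnppppppppppbbbbbbbbbbbbb

The n-th term is n+1 o's then 4n+3 n's then 2n p's then 3n-2 b's, where the shown terms are n = 2, 3, 4.
At n = 5 the blocks have lengths 6, 23, 10, 13.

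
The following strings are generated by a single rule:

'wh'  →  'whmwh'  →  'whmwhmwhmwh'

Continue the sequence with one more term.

whmwhmwhmwhmwhmwhmwhmwh

Each string is two copies of the previous one joined by 'm'.
So the next term is two copies of whmwhmwhmwh with 'm' between the halves.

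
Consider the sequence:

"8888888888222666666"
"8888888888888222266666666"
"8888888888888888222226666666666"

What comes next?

8888888888888888888222222666666666666

Term n consists of 3n+1 8's, followed by n 2's, followed by 2n 6's, where the shown terms are n = 3, 4, 5.
Setting n = 6 gives 19, 6, 12 characters in each block.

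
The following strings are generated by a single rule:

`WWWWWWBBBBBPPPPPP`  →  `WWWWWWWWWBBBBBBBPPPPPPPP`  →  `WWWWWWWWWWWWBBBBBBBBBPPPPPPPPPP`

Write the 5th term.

The n-th term is 3n W's then 2n+1 B's then 2n+2 P's, where the shown terms are n = 2, 3, 4.
At n = 6 the blocks have lengths 18, 13, 14.

WWWWWWWWWWWWWWWWWWBBBBBBBBBBBBBPPPPPPPPPPPPPP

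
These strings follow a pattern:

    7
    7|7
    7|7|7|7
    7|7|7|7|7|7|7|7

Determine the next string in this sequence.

Every step duplicates the string with '|' between the halves.
So the next term is two copies of 7|7|7|7|7|7|7|7 with '|' between the halves.

7|7|7|7|7|7|7|7|7|7|7|7|7|7|7|7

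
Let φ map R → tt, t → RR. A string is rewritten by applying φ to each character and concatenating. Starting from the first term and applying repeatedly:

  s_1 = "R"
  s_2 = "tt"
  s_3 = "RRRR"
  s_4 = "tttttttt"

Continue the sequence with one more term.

Apply φ to tttttttt symbol by symbol: t→RR, t→RR, t→RR, t→RR, t→RR, t→RR, t→RR, t→RR; joined: RR RR RR RR RR RR RR RR.

RRRRRRRRRRRRRRRR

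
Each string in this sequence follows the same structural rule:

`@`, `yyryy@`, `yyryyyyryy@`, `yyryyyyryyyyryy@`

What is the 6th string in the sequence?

Each term is the previous one with yyryy prepended.
From yyryyyyryyyyryy@, 2 further steps: yyryyyyryyyyryy@ → yyryyyyryyyyryyyyryy@ → (answer).

yyryyyyryyyyryyyyryyyyryy@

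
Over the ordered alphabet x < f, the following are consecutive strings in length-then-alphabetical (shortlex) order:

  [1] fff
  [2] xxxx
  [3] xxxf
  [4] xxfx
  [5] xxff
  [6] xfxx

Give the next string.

xfxf

Find the rightmost character of xfxx below f, bump it to the next letter, and reset everything to its right to x.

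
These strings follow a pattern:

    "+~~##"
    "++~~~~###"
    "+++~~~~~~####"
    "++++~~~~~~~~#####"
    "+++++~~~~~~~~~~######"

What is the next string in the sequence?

Term n consists of n +'s, followed by 2n ~'s, followed by n+1 #'s (n = 1, 2, …).
For the next term, n = 6, so the run lengths are 6, 12, 7.

++++++~~~~~~~~~~~~#######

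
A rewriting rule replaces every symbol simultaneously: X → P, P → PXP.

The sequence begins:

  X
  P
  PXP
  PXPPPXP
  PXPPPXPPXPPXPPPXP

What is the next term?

Rewriting the 17 symbols of PXPPPXPPXPPXPPPXP one by one yields PXP P PXP PXP PXP P PXP PXP P PXP PXP P PXP PXP PXP P PXP; concatenated:

PXPPPXPPXPPXPPPXPPXPPPXPPXPPPXPPXPPXPPPXP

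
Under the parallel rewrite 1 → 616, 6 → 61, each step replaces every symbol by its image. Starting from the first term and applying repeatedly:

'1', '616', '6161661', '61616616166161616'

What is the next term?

Applying the rule to each of the 17 symbols of 61616616166161616 gives the pieces 61 616 61 616 61 61 616 61 616 61 61 616 61 616 61 616 61, which concatenate to the answer.

61616616166161616616166161616616166161661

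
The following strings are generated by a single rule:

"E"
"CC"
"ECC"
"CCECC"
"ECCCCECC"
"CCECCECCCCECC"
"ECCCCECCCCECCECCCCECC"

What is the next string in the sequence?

CCECCECCCCECCECCCCECCCCECCECCCCECC

This is a Fibonacci-style word recurrence s(k) = s(k−2)·s(k−1): e.g. E·CC = ECC.
So term 8 is CCECCECCCCECC·ECCCCECCCCECCECCCCECC.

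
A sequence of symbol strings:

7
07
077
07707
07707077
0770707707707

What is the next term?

077070770770707707077

Each term (from the third on) is the previous term followed by the one before it: term 3 = 07·7 = 077.
Continuing: 0770707707707 · 07707077 gives term 7.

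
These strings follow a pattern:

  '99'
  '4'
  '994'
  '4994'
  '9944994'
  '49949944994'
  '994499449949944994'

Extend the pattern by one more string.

49949944994994499449949944994

Each term (from the third on) is the two preceding terms concatenated in order: term 3 = 99·4 = 994.
So term 8 is 49949944994·994499449949944994.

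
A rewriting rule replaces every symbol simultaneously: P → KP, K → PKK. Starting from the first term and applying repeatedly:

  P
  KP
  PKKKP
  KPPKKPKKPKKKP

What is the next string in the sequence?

PKKKPKPPKKPKKKPPKKPKKKPPKKPKKPKKKP

Applying the rule to each of the 13 symbols of KPPKKPKKPKKKP gives the pieces PKK KP KP PKK PKK KP PKK PKK KP PKK PKK PKK KP, which concatenate to the answer.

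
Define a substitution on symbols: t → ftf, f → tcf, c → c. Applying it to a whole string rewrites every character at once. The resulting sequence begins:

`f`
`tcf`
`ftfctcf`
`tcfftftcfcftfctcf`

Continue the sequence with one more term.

Rewriting the 17 symbols of tcfftftcfcftfctcf one by one yields ftf c tcf tcf ftf tcf ftf c tcf c tcf ftf tcf c ftf c tcf; concatenated:

ftfctcftcfftftcfftfctcfctcfftftcfcftfctcf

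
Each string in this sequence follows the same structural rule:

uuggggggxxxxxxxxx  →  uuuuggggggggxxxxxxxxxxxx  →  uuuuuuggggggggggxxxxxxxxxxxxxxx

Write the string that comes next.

Each string has the form u^{2n-2} g^{2n+2} x^{3n+3}, where the shown terms are n = 2, 3, 4.
At n = 5 the blocks have lengths 8, 12, 18.

uuuuuuuuggggggggggggxxxxxxxxxxxxxxxxxx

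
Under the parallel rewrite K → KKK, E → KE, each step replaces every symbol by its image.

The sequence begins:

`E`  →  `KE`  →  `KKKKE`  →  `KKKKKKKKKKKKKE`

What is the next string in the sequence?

Applying the rule to each of the 14 symbols of KKKKKKKKKKKKKE gives the pieces KKK KKK KKK KKK KKK KKK KKK KKK KKK KKK KKK KKK KKK KE, which concatenate to the answer.

KKKKKKKKKKKKKKKKKKKKKKKKKKKKKKKKKKKKKKKKE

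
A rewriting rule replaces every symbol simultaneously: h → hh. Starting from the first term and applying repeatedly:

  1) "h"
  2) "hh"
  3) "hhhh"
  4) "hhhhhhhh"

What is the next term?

hhhhhhhhhhhhhhhh

Rewriting each symbol of hhhhhhhh: h→hh, h→hh, h→hh, h→hh, h→hh, h→hh, h→hh, h→hh, which concatenates to hh hh hh hh hh hh hh hh.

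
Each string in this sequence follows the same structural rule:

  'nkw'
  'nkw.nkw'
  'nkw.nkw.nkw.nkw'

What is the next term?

nkw.nkw.nkw.nkw.nkw.nkw.nkw.nkw

Every step duplicates the string with '.' between the halves.
So the next term is two copies of nkw.nkw.nkw.nkw with '.' between the halves.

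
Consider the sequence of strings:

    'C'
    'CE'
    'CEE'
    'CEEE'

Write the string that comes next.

CEEEE

Every step adds E to the end: s(k+1) = s(k)·E.
So the next term is CEEE·E.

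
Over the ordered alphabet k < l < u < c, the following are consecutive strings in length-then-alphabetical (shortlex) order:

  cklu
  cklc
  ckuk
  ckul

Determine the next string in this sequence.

ckuu

Find the rightmost character of ckul below c, bump it to the next letter, and reset everything to its right to k.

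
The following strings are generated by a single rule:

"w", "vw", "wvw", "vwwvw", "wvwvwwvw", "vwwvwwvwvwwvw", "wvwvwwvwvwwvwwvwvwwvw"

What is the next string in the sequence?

This is a Fibonacci-style word recurrence s(k) = s(k−2)·s(k−1): e.g. w·vw = wvw.
Continuing: vwwvwwvwvwwvw · wvwvwwvwvwwvwwvwvwwvw gives term 8.

vwwvwwvwvwwvwwvwvwwvwvwwvwwvwvwwvw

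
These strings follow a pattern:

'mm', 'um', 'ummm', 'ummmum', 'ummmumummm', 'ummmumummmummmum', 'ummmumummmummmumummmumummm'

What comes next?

Each term (from the third on) is the previous term followed by the one before it: term 3 = um·mm = ummm.
The next term joins ummmumummmummmumummmumummm and ummmumummmummmum.

ummmumummmummmumummmumummmummmumummmummmum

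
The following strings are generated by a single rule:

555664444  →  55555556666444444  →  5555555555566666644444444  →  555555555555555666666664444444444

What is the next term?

55555555555555555556666666666444444444444

Each string has the form 5^{4n-1} 6^{2n} 4^{2n+2} (n = 1, 2, …).
At n = 5 the blocks have lengths 19, 10, 12.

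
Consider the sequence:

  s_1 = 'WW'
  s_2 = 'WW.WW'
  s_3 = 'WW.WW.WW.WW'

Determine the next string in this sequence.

Every step duplicates the string with '.' between the halves.
So the next term is two copies of WW.WW.WW.WW with '.' between the halves.

WW.WW.WW.WW.WW.WW.WW.WW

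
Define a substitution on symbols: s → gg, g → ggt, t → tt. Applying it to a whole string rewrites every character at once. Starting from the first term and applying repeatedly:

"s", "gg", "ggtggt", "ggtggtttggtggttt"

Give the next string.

ggtggtttggtggtttttttggtggtttggtggttttttt

Applying the rule to each of the 16 symbols of ggtggtttggtggttt gives the pieces ggt ggt tt ggt ggt tt tt tt ggt ggt tt ggt ggt tt tt tt, which concatenate to the answer.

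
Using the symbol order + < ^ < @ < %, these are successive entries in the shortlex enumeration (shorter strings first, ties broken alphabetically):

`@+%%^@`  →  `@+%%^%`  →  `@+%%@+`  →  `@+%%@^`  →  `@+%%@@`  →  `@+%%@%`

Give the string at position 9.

@+%%%@

Continuing the enumeration 3 steps past @+%%@%: @+%%@% → @+%%%+ → @+%%%^ → (answer).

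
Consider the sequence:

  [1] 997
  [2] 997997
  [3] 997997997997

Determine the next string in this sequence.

Each string is two copies of the previous one concatenated.
So the next term is two copies of 997997997997.

997997997997997997997997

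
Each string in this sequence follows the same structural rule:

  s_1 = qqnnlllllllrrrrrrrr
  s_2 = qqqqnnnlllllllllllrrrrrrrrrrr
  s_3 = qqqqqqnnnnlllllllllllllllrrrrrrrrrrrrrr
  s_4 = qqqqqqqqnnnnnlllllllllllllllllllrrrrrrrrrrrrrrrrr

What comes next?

The n-th term is 2n-2 q's then n n's then 4n-1 l's then 3n+2 r's, where the shown terms are n = 2, 3, 4, 5.
At n = 6 the blocks have lengths 10, 6, 23, 20.

qqqqqqqqqqnnnnnnlllllllllllllllllllllllrrrrrrrrrrrrrrrrrrrr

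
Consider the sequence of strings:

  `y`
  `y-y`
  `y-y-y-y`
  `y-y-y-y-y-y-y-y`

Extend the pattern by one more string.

y-y-y-y-y-y-y-y-y-y-y-y-y-y-y-y

Each string is two copies of the previous one joined by '-'.
So the next term is two copies of y-y-y-y-y-y-y-y with '-' between the halves.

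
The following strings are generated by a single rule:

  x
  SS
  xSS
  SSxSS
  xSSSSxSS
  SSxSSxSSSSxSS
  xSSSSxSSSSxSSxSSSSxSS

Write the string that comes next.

From term 3 onward, concatenate the second-to-last term with the last: x·SS = xSS, SS·xSS = SSxSS, …
The next term joins SSxSSxSSSSxSS and xSSSSxSSSSxSSxSSSSxSS.

SSxSSxSSSSxSSxSSSSxSSSSxSSxSSSSxSS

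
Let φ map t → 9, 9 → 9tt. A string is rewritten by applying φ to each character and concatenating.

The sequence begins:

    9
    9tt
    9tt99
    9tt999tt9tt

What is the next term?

Apply φ to 9tt999tt9tt symbol by symbol: 9→9tt, t→9, t→9, 9→9tt, 9→9tt, 9→9tt, t→9, t→9, 9→9tt, t→9, t→9; joined: 9tt 9 9 9tt 9tt 9tt 9 9 9tt 9 9.

9tt999tt9tt9tt999tt99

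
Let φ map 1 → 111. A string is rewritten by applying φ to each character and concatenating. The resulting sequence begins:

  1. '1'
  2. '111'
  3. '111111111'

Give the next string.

Expanding 111111111: 1→111, 1→111, 1→111, 1→111, 1→111, 1→111, 1→111, 1→111, 1→111. Concatenated: 111 111 111 111 111 111 111 111 111.

111111111111111111111111111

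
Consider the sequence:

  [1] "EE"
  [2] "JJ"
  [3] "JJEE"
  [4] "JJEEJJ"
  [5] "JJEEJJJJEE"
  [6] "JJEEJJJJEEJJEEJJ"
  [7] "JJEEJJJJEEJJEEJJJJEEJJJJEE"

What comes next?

JJEEJJJJEEJJEEJJJJEEJJJJEEJJEEJJJJEEJJEEJJ

From term 3 onward, concatenate the last term with the second-to-last: JJ·EE = JJEE, JJEE·JJ = JJEEJJ, …
The next term joins JJEEJJJJEEJJEEJJJJEEJJJJEE and JJEEJJJJEEJJEEJJ.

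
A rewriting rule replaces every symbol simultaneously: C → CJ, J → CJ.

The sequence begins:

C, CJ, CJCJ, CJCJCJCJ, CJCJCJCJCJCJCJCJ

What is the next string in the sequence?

Rewriting the 16 symbols of CJCJCJCJCJCJCJCJ one by one yields CJ CJ CJ CJ CJ CJ CJ CJ CJ CJ CJ CJ CJ CJ CJ CJ; concatenated:

CJCJCJCJCJCJCJCJCJCJCJCJCJCJCJCJ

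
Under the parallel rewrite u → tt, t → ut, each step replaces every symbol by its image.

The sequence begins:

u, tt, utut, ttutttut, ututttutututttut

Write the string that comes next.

ttutttutututttutttutttutututttut

φ(ututttutututttut) expands symbol-by-symbol to tt ut tt ut ut ut tt ut tt ut tt ut ut ut tt ut; joining the 16 pieces gives the next term.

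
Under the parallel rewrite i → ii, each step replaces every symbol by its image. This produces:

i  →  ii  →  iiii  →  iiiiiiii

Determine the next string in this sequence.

Expanding iiiiiiii: i→ii, i→ii, i→ii, i→ii, i→ii, i→ii, i→ii, i→ii. Concatenated: ii ii ii ii ii ii ii ii.

iiiiiiiiiiiiiiii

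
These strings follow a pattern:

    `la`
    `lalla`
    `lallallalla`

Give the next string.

lallallallallallallalla

Every step duplicates the string with 'l' between the halves.
So the next term is two copies of lallallalla with 'l' between the halves.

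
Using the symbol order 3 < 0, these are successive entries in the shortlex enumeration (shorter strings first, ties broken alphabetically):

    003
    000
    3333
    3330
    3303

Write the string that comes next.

3300

Find the rightmost character of 3303 below 0, bump it to the next letter, and reset everything to its right to 3.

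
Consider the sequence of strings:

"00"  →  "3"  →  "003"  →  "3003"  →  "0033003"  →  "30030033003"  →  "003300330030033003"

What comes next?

30030033003003300330030033003

Each term (from the third on) is the two preceding terms concatenated in order: term 3 = 00·3 = 003.
Continuing: 30030033003 · 003300330030033003 gives term 8.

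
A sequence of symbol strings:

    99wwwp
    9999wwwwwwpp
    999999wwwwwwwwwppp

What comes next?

99999999wwwwwwwwwwwwpppp

Reading off run lengths: 9 runs 2, 4, 6; w runs 3, 6, 9; p runs 1, 2, 3 — each is linear in n (n = 1, 2, …).
For the next term, n = 4, so the run lengths are 8, 12, 4.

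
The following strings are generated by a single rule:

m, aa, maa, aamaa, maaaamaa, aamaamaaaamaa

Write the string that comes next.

maaaamaaaamaamaaaamaa

Each term (from the third on) is the two preceding terms concatenated in order: term 3 = m·aa = maa.
The next term joins maaaamaa and aamaamaaaamaa.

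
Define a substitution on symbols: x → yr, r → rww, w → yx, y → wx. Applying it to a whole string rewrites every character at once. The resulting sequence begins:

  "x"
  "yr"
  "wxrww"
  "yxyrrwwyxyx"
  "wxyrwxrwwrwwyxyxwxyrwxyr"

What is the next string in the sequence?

yxyrwxrwwyxyrrwwyxyxrwwyxyxwxyrwxyryxyrwxrwwyxyrwxrww

Replace each of the 24 characters of wxyrwxrwwrwwyxyxwxyrwxyr in place — yx yr wx rww yx yr rww yx yx rww yx yx wx yr wx yr yx yr wx rww yx yr wx rww — and concatenate.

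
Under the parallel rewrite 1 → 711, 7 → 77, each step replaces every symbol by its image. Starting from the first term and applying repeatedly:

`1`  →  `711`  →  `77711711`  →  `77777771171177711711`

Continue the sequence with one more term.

Rewriting the 20 symbols of 77777771171177711711 one by one yields 77 77 77 77 77 77 77 711 711 77 711 711 77 77 77 711 711 77 711 711; concatenated:

777777777777777117117771171177777771171177711711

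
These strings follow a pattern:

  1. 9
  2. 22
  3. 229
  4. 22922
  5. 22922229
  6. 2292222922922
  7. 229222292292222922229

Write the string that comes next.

2292222922922229222292292222922922

From term 3 onward, concatenate the last term with the second-to-last: 22·9 = 229, 229·22 = 22922, …
So term 8 is 229222292292222922229·2292222922922.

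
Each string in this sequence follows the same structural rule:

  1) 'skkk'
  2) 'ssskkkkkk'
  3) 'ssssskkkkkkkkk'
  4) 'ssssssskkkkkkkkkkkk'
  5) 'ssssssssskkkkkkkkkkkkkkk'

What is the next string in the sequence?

Term n consists of 2n-1 s's, followed by 3n k's (n = 1, 2, …).
Setting n = 6 gives 11, 18 characters in each block.

ssssssssssskkkkkkkkkkkkkkkkkk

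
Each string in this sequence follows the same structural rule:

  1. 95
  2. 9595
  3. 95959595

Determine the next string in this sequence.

Each string is two copies of the previous one concatenated.
Doubling 95959595:

9595959595959595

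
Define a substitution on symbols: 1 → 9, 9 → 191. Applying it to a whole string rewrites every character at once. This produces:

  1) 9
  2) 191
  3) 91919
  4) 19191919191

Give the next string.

Rewriting each symbol of 19191919191: 1→9, 9→191, 1→9, 9→191, 1→9, 9→191, 1→9, 9→191, 1→9, 9→191, 1→9, which concatenates to 9 191 9 191 9 191 9 191 9 191 9.

919191919191919191919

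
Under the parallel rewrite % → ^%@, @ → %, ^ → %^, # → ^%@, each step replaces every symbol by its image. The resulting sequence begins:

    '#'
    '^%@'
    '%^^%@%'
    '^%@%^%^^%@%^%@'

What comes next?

φ(^%@%^%^^%@%^%@) expands symbol-by-symbol to %^ ^%@ % ^%@ %^ ^%@ %^ %^ ^%@ % ^%@ %^ ^%@ %; joining the 14 pieces gives the next term.

%^^%@%^%@%^^%@%^%^^%@%^%@%^^%@%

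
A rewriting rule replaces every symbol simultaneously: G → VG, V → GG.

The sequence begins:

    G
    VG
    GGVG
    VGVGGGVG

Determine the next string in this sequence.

GGVGGGVGVGVGGGVG

Rewriting each symbol of VGVGGGVG: V→GG, G→VG, V→GG, G→VG, G→VG, G→VG, V→GG, G→VG, which concatenates to GG VG GG VG VG VG GG VG.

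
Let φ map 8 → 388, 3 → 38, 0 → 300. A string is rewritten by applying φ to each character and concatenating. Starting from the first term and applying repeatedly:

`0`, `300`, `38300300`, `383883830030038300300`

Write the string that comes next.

3838838388388383883830030038300300383883830030038300300

Applying the rule to each of the 21 symbols of 383883830030038300300 gives the pieces 38 388 38 388 388 38 388 38 300 300 38 300 300 38 388 38 300 300 38 300 300, which concatenate to the answer.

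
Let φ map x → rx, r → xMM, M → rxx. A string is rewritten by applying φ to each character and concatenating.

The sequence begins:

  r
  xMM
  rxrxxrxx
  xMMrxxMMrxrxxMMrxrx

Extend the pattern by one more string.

Replace each of the 19 characters of xMMrxxMMrxrxxMMrxrx in place — rx rxx rxx xMM rx rx rxx rxx xMM rx xMM rx rx rxx rxx xMM rx xMM rx — and concatenate.

rxrxxrxxxMMrxrxrxxrxxxMMrxxMMrxrxrxxrxxxMMrxxMMrx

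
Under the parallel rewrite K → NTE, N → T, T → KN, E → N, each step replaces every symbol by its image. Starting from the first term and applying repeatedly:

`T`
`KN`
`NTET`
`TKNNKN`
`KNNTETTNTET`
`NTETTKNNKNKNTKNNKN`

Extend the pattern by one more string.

TKNNKNKNNTETTNTETNTETKNNTETTNTET

φ(NTETTKNNKNKNTKNNKN) expands symbol-by-symbol to T KN N KN KN NTE T T NTE T NTE T KN NTE T T NTE T; joining the 18 pieces gives the next term.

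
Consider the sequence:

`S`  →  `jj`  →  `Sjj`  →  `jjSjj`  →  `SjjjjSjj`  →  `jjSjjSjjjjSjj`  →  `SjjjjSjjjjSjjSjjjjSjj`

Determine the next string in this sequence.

jjSjjSjjjjSjjSjjjjSjjjjSjjSjjjjSjj

From term 3 onward, concatenate the second-to-last term with the last: S·jj = Sjj, jj·Sjj = jjSjj, …
So term 8 is jjSjjSjjjjSjj·SjjjjSjjjjSjjSjjjjSjj.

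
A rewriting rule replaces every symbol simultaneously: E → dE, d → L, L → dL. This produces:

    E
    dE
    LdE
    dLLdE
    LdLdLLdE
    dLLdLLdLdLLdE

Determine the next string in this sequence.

Rewriting the 13 symbols of dLLdLLdLdLLdE one by one yields L dL dL L dL dL L dL L dL dL L dE; concatenated:

LdLdLLdLdLLdLLdLdLLdE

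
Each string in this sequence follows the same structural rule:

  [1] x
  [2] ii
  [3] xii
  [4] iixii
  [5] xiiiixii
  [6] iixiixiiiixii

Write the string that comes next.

xiiiixiiiixiixiiiixii

Each term (from the third on) is the two preceding terms concatenated in order: term 3 = x·ii = xii.
So term 7 is xiiiixii·iixiixiiiixii.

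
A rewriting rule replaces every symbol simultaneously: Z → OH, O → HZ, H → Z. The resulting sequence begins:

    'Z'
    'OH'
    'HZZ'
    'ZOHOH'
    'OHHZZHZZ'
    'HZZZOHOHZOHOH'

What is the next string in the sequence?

Replace each of the 13 characters of HZZZOHOHZOHOH in place — Z OH OH OH HZ Z HZ Z OH HZ Z HZ Z — and concatenate.

ZOHOHOHHZZHZZOHHZZHZZ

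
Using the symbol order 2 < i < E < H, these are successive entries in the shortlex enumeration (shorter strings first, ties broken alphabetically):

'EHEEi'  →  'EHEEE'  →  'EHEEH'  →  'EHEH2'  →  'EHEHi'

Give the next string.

EHEHE

The successor of EHEHi increments the rightmost position that isn't already H and resets every position after it to 2.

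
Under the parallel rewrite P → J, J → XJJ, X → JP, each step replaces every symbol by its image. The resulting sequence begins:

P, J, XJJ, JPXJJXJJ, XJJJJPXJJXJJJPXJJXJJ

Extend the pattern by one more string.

JPXJJXJJXJJXJJJJPXJJXJJJPXJJXJJXJJJJPXJJXJJJPXJJXJJ

φ(XJJJJPXJJXJJJPXJJXJJ) expands symbol-by-symbol to JP XJJ XJJ XJJ XJJ J JP XJJ XJJ JP XJJ XJJ XJJ J JP XJJ XJJ JP XJJ XJJ; joining the 20 pieces gives the next term.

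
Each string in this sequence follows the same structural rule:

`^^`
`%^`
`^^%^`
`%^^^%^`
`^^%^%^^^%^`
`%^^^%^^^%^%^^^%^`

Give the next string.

From term 3 onward, concatenate the second-to-last term with the last: ^^·%^ = ^^%^, %^·^^%^ = %^^^%^, …
The next term joins ^^%^%^^^%^ and %^^^%^^^%^%^^^%^.

^^%^%^^^%^%^^^%^^^%^%^^^%^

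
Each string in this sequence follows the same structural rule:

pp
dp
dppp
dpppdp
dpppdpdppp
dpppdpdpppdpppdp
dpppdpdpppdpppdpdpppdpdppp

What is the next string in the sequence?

This is a Fibonacci-style word recurrence s(k) = s(k−1)·s(k−2): e.g. dp·pp = dppp.
Continuing: dpppdpdpppdpppdpdpppdpdppp · dpppdpdpppdpppdp gives term 8.

dpppdpdpppdpppdpdpppdpdpppdpppdpdpppdpppdp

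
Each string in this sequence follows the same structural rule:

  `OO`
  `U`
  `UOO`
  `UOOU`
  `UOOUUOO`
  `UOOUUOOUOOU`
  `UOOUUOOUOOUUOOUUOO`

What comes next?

Each term (from the third on) is the previous term followed by the one before it: term 3 = U·OO = UOO.
So term 8 is UOOUUOOUOOUUOOUUOO·UOOUUOOUOOU.

UOOUUOOUOOUUOOUUOOUOOUUOOUOOU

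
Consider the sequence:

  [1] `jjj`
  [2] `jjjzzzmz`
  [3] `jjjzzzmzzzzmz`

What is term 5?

The strings grow by a fixed suffix zzzmz each time.
From jjjzzzmzzzzmz, 2 further steps: jjjzzzmzzzzmz → jjjzzzmzzzzmzzzzmz → (answer).

jjjzzzmzzzzmzzzzmzzzzmz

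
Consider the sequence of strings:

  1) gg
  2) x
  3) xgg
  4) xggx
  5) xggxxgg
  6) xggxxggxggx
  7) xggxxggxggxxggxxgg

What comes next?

From term 3 onward, concatenate the last term with the second-to-last: x·gg = xgg, xgg·x = xggx, …
Continuing: xggxxggxggxxggxxgg · xggxxggxggx gives term 8.

xggxxggxggxxggxxggxggxxggxggx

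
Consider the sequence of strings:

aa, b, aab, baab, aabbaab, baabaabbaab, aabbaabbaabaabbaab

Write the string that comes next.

From term 3 onward, concatenate the second-to-last term with the last: aa·b = aab, b·aab = baab, …
So term 8 is baabaabbaab·aabbaabbaabaabbaab.

baabaabbaabaabbaabbaabaabbaab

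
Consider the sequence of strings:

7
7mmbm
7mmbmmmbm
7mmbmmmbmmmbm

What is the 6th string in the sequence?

7mmbmmmbmmmbmmmbmmmbm

The strings grow by a fixed suffix mmbm each time.
From 7mmbmmmbmmmbm, 2 further steps: 7mmbmmmbmmmbm → 7mmbmmmbmmmbmmmbm → (answer).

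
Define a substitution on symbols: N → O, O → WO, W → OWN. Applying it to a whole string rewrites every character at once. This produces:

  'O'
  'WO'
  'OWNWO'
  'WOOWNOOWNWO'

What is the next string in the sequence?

Rewriting each symbol of WOOWNOOWNWO: W→OWN, O→WO, O→WO, W→OWN, N→O, O→WO, O→WO, W→OWN, N→O, W→OWN, O→WO, which concatenates to OWN WO WO OWN O WO WO OWN O OWN WO.

OWNWOWOOWNOWOWOOWNOOWNWO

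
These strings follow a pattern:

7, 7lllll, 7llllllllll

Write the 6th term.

The strings grow by a fixed suffix lllll each time.
From 7llllllllll, 3 further steps: 7llllllllll → 7lllllllllllllll → 7llllllllllllllllllll → (answer).

7lllllllllllllllllllllllll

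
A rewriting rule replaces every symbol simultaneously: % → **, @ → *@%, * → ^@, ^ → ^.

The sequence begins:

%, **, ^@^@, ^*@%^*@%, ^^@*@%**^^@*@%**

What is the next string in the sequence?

Applying the rule to each of the 16 symbols of ^^@*@%**^^@*@%** gives the pieces ^ ^ *@% ^@ *@% ** ^@ ^@ ^ ^ *@% ^@ *@% ** ^@ ^@, which concatenate to the answer.

^^*@%^@*@%**^@^@^^*@%^@*@%**^@^@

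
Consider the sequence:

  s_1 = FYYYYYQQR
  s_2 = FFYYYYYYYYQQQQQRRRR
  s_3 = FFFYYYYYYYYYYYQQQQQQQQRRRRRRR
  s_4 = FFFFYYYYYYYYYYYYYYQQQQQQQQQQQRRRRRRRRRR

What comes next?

Each string has the form F^{n} Y^{3n+2} Q^{3n-1} R^{3n-2} (n = 1, 2, …).
For the next term, n = 5, so the run lengths are 5, 17, 14, 13.

FFFFFYYYYYYYYYYYYYYYYYQQQQQQQQQQQQQQRRRRRRRRRRRRR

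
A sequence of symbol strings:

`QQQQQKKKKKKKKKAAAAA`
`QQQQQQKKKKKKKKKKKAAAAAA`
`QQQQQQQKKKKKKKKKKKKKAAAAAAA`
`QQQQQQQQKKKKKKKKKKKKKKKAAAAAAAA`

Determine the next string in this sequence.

QQQQQQQQQKKKKKKKKKKKKKKKKKAAAAAAAAA

Each string has the form Q^{n+2} K^{2n+3} A^{n+2}, where the shown terms are n = 3, 4, 5, 6.
At n = 7 the blocks have lengths 9, 17, 9.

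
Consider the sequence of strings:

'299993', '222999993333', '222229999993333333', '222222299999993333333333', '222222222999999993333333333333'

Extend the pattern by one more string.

222222222229999999993333333333333333

The n-th term is 2n-1 2's then n+3 9's then 3n-2 3's (n = 1, 2, …).
At n = 6 the blocks have lengths 11, 9, 16.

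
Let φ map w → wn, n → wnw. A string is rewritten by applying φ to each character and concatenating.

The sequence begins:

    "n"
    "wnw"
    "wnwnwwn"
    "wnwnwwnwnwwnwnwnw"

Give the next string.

φ(wnwnwwnwnwwnwnwnw) expands symbol-by-symbol to wn wnw wn wnw wn wn wnw wn wnw wn wn wnw wn wnw wn wnw wn; joining the 17 pieces gives the next term.

wnwnwwnwnwwnwnwnwwnwnwwnwnwnwwnwnwwnwnwwn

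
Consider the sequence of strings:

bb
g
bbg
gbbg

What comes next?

This is a Fibonacci-style word recurrence s(k) = s(k−2)·s(k−1): e.g. bb·g = bbg.
So term 5 is bbg·gbbg.

bbggbbg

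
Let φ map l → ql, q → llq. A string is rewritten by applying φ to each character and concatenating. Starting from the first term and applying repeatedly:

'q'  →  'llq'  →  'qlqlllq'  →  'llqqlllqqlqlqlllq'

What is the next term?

Rewriting the 17 symbols of llqqlllqqlqlqlllq one by one yields ql ql llq llq ql ql ql llq llq ql llq ql llq ql ql ql llq; concatenated:

qlqlllqllqqlqlqlllqllqqlllqqlllqqlqlqlllq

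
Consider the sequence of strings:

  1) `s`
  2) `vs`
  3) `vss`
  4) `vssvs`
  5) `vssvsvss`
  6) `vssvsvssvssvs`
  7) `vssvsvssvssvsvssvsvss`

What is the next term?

This is a Fibonacci-style word recurrence s(k) = s(k−1)·s(k−2): e.g. vs·s = vss.
Continuing: vssvsvssvssvsvssvsvss · vssvsvssvssvs gives term 8.

vssvsvssvssvsvssvsvssvssvsvssvssvs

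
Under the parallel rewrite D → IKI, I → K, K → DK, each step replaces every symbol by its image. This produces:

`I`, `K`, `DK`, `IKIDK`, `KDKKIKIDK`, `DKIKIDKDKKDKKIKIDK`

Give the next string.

IKIDKKDKKIKIDKIKIDKDKIKIDKDKKDKKIKIDK

Replace each of the 18 characters of DKIKIDKDKKDKKIKIDK in place — IKI DK K DK K IKI DK IKI DK DK IKI DK DK K DK K IKI DK — and concatenate.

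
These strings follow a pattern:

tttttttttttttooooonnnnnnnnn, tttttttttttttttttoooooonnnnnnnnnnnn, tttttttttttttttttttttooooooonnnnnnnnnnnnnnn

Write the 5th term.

Reading off run lengths: t runs 13, 17, 21; o runs 5, 6, 7; n runs 9, 12, 15 — each is linear in n, where the shown terms are n = 3, 4, 5.
Setting n = 7 gives 29, 9, 21 characters in each block.

tttttttttttttttttttttttttttttooooooooonnnnnnnnnnnnnnnnnnnnn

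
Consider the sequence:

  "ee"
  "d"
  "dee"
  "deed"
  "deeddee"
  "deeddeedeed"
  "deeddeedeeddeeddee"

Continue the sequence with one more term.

deeddeedeeddeeddeedeeddeedeed

Each term (from the third on) is the previous term followed by the one before it: term 3 = d·ee = dee.
The next term joins deeddeedeeddeeddee and deeddeedeed.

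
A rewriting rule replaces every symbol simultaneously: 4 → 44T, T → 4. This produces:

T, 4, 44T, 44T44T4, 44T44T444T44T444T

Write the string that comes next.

φ(44T44T444T44T444T) expands symbol-by-symbol to 44T 44T 4 44T 44T 4 44T 44T 44T 4 44T 44T 4 44T 44T 44T 4; joining the 17 pieces gives the next term.

44T44T444T44T444T44T44T444T44T444T44T44T4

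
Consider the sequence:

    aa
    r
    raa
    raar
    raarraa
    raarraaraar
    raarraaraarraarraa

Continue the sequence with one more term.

From term 3 onward, concatenate the last term with the second-to-last: r·aa = raa, raa·r = raar, …
So term 8 is raarraaraarraarraa·raarraaraar.

raarraaraarraarraaraarraaraar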